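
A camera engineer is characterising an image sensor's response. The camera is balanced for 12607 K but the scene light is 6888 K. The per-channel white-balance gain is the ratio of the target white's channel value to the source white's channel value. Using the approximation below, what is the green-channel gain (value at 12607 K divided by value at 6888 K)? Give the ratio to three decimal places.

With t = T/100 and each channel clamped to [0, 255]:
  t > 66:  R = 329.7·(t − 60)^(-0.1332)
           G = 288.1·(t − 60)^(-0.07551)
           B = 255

0.859

At 6888 K (t = 68.88):
  G = 288.1·(68.88 − 60)^(-0.07551) = 288.1·8.88^(-0.07551) = 288.1·0.84798 = 244.303.
At 12607 K (t = 126.07):
  G = 288.1·(126.07 − 60)^(-0.07551) = 288.1·66.07^(-0.07551) = 288.1·0.72874 = 209.949.
Gain = 209.949 / 244.303 = 0.8594 → 0.859.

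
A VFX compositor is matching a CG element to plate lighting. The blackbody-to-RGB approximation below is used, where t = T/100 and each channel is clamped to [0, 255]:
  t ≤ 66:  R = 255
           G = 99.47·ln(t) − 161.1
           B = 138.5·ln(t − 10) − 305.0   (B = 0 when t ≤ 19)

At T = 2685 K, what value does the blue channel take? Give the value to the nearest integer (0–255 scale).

t = 2685/100 = 26.85; the t ≤ 66 branch applies.
B = 138.5·ln(26.85 − 10) − 305.0 = 138.5·ln 16.85 − 305.0 = 138.5·2.8244 − 305.0 = 86.173.
Rounded: 86.

86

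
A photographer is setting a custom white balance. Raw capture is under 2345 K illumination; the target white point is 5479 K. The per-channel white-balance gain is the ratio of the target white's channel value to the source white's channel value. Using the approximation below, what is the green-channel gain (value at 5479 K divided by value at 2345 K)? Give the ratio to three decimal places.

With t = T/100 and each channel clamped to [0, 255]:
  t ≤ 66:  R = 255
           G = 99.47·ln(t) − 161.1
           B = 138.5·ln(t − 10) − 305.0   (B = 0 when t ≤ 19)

1.553

At 2345 K (t = 23.45):
  G = 99.47·ln 23.45 − 161.1 = 99.47·3.1549 − 161.1 = 152.715.
At 5479 K (t = 54.79):
  G = 99.47·ln 54.79 − 161.1 = 99.47·4.0035 − 161.1 = 237.129.
Gain = 237.129 / 152.715 = 1.5528 → 1.553.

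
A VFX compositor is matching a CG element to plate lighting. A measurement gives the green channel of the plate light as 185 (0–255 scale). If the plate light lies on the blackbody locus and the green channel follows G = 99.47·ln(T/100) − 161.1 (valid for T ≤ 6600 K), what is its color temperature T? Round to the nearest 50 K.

3250 K

ln t = (185 + 161.1) / 99.47 = 3.4794.
t = e^3.4794 = 32.442.
T = 100·t = 3244 K → 3250 K to the nearest 50 K.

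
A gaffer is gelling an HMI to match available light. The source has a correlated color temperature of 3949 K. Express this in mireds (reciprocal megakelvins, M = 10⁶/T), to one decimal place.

M = 10⁶ / 3949 = 253.229 → 253.2 mireds.

253.2 mireds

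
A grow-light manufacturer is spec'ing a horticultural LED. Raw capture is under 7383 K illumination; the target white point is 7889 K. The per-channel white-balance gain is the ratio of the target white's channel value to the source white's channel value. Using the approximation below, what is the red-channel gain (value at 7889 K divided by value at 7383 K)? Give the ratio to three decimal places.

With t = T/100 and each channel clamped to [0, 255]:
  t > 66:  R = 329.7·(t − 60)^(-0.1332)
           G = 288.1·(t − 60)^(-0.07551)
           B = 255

At 7383 K (t = 73.83):
  R = 329.7·(73.83 − 60)^(-0.1332) = 329.7·13.83^(-0.1332) = 329.7·0.70476 = 232.360.
At 7889 K (t = 78.89):
  R = 329.7·(78.89 − 60)^(-0.1332) = 329.7·18.89^(-0.1332) = 329.7·0.67609 = 222.908.
Gain = 222.908 / 232.360 = 0.9593 → 0.959.

0.959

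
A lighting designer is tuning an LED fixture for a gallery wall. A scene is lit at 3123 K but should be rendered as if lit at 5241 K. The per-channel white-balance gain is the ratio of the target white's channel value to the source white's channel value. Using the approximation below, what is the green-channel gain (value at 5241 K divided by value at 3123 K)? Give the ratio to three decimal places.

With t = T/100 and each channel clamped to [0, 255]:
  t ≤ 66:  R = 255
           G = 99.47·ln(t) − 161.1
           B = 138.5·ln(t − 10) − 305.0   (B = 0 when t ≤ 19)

At 3123 K (t = 31.23):
  G = 99.47·ln 31.23 − 161.1 = 99.47·3.4414 − 161.1 = 181.214.
At 5241 K (t = 52.41):
  G = 99.47·ln 52.41 − 161.1 = 99.47·3.9591 − 161.1 = 232.711.
Gain = 232.711 / 181.214 = 1.2842 → 1.284.

1.284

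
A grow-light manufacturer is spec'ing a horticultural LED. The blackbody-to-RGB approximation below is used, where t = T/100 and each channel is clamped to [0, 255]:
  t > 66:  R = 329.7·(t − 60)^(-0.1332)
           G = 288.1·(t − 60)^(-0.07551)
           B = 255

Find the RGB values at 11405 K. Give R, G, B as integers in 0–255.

t = 11405/100 = 114.05; the t > 66 branch applies.
R = 329.7·(114.05 − 60)^(-0.1332) = 329.7·54.05^(-0.1332) = 329.7·0.58775 = 193.781.
G = 288.1·(114.05 − 60)^(-0.07551) = 288.1·54.05^(-0.07551) = 288.1·0.73987 = 213.157.
B = 255 by definition for t > 66.
Rounded: (194, 213, 255).

R=194, G=213, B=255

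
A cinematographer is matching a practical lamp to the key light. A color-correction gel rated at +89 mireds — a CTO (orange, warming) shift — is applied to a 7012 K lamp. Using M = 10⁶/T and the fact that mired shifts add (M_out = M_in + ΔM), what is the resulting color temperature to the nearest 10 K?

4320 K

M_in = 10⁶/7012 = 142.61 mireds.
M_out = 142.61 + (+89) = 231.61 mireds.
T_out = 10⁶/231.61 = 4317.6 K → 4320 K.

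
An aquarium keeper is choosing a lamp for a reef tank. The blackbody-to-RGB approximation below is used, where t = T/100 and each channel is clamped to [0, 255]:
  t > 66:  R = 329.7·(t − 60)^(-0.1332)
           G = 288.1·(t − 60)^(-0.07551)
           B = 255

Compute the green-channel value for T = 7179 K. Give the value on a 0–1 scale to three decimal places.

0.938

t = 7179/100 = 71.79; the t > 66 branch applies.
G = 288.1·(71.79 − 60)^(-0.07551) = 288.1·11.79^(-0.07551) = 288.1·0.83002 = 239.130.
On a 0–1 scale: 239.130/255 = 0.9378 → 0.938.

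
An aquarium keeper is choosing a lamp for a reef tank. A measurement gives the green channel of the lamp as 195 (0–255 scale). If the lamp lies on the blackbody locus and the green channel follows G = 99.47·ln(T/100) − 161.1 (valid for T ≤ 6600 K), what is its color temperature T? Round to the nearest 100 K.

3600 K

ln t = (195 + 161.1) / 99.47 = 3.5800.
t = e^3.5800 = 35.873.
T = 100·t = 3587 K → 3600 K to the nearest 100 K.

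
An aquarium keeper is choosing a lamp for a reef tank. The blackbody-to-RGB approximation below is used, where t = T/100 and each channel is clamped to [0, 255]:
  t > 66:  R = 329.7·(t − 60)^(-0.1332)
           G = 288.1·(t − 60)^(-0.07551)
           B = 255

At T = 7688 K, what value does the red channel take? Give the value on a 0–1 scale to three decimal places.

t = 7688/100 = 76.88; the t > 66 branch applies.
R = 329.7·(76.88 − 60)^(-0.1332) = 329.7·16.88^(-0.1332) = 329.7·0.68630 = 226.273.
On a 0–1 scale: 226.273/255 = 0.8873 → 0.887.

0.887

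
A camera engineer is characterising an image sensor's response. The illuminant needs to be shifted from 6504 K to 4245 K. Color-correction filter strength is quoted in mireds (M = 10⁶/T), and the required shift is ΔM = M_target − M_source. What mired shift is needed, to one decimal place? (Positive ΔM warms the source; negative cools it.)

M_source = 10⁶/6504 = 153.752; M_target = 10⁶/4245 = 235.571.
ΔM = 235.571 − 153.752 = 81.820 → +81.8 mireds, a warming shift.

+81.8 mireds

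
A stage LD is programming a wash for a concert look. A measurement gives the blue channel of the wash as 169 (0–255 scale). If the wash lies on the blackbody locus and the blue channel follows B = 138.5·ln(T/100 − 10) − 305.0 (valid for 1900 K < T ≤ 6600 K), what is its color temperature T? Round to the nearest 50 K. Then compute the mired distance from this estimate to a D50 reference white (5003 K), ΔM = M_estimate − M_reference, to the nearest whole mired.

ln(t − 10) = (169 + 305.0) / 138.5 = 3.4224.
t − 10 = e^3.4224 = 30.642, so t = 40.642.
T = 100·t = 4064 K → 4050 K to the nearest 50 K.
M_estimate = 10⁶/4050 = 246.91; M_reference = 10⁶/5003 = 199.88.
ΔM = 246.91 − 199.88 = 47.03 → +47 mireds.

+47 mireds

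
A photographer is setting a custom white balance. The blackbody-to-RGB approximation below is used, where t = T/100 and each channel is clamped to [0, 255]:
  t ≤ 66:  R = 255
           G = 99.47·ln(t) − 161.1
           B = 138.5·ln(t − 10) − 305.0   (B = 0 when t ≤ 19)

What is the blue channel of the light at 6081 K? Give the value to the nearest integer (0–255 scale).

239

t = 6081/100 = 60.81; the t ≤ 66 branch applies.
B = 138.5·ln(60.81 − 10) − 305.0 = 138.5·ln 50.81 − 305.0 = 138.5·3.9281 − 305.0 = 239.041.
Rounded: 239.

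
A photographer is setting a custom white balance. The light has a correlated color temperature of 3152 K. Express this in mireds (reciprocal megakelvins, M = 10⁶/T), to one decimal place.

M = 10⁶ / 3152 = 317.259 → 317.3 mireds.

317.3 mireds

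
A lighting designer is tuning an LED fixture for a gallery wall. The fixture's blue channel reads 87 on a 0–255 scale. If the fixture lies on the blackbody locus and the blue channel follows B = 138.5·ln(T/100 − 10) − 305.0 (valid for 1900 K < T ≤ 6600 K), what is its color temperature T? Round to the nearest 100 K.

ln(t − 10) = (87 + 305.0) / 138.5 = 2.8303.
t − 10 = e^2.8303 = 16.951, so t = 26.951.
T = 100·t = 2695 K → 2700 K to the nearest 100 K.

2700 K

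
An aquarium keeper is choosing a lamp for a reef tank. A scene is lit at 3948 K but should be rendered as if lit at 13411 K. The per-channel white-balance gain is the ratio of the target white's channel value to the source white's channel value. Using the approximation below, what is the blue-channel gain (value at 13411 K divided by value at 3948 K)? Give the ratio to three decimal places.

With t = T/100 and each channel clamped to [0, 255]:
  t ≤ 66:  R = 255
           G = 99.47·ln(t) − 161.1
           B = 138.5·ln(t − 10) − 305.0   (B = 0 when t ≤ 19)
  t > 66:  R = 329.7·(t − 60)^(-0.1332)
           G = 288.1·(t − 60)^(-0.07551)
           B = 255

At 3948 K (t = 39.48):
  B = 138.5·ln(39.48 − 10) − 305.0 = 138.5·ln 29.48 − 305.0 = 138.5·3.3837 − 305.0 = 163.644.
At 13411 K (t = 134.11):
  B = 255 by definition for t > 66.
Gain = 255.000 / 163.644 = 1.5583 → 1.558.

1.558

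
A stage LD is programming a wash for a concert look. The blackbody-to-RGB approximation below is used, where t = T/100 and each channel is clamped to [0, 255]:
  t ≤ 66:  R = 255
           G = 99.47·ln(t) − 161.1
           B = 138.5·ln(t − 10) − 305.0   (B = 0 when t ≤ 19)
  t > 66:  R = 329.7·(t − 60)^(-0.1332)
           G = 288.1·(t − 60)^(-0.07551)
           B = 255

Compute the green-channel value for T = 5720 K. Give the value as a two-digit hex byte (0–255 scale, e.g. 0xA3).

0xF1

t = 5720/100 = 57.2; the t ≤ 66 branch applies.
G = 99.47·ln 57.2 − 161.1 = 99.47·4.0466 − 161.1 = 241.411.
Rounded: 241; in hex, 0xF1.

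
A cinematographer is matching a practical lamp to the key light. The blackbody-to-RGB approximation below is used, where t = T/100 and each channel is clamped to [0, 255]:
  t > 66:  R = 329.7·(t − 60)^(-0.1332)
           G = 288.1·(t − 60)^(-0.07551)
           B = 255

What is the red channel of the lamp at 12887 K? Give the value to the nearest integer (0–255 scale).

188

t = 12887/100 = 128.87; the t > 66 branch applies.
R = 329.7·(128.87 − 60)^(-0.1332) = 329.7·68.87^(-0.1332) = 329.7·0.56908 = 187.626.
Rounded: 188.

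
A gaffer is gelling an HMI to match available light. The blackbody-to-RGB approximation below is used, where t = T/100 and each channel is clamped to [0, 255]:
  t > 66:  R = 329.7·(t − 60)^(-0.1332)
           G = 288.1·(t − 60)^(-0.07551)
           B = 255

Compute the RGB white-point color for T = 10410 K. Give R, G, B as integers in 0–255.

t = 10410/100 = 104.1; the t > 66 branch applies.
R = 329.7·(104.1 − 60)^(-0.1332) = 329.7·44.1^(-0.1332) = 329.7·0.60389 = 199.104.
G = 288.1·(104.1 − 60)^(-0.07551) = 288.1·44.1^(-0.07551) = 288.1·0.75133 = 216.457.
B = 255 by definition for t > 66.
Rounded: (199, 216, 255).

R=199, G=216, B=255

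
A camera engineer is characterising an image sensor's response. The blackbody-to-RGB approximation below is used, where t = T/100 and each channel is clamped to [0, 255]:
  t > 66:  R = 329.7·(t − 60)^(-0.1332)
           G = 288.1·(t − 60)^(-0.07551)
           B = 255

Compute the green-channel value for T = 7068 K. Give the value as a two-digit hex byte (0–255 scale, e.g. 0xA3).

t = 7068/100 = 70.68; the t > 66 branch applies.
G = 288.1·(70.68 − 60)^(-0.07551) = 288.1·10.68^(-0.07551) = 288.1·0.83624 = 240.922.
Rounded: 241; in hex, 0xF1.

0xF1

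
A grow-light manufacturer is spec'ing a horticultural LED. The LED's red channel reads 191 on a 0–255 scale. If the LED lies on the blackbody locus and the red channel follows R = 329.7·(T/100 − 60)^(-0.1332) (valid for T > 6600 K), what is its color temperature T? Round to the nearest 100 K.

12000 K

(t − 60)^(-0.1332) = 191/329.7 = 0.57931.
t − 60 = 0.57931^(1/-0.1332) = 0.57931^(-7.508) = 60.245, so t = 120.245.
T = 100·t = 12025 K → 12000 K to the nearest 100 K.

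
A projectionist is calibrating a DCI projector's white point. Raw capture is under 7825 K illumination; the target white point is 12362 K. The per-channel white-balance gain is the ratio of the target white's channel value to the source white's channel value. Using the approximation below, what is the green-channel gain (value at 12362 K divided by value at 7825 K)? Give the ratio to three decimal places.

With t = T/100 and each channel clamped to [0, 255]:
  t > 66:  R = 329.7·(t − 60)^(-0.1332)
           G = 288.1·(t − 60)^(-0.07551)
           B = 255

0.910

At 7825 K (t = 78.25):
  G = 288.1·(78.25 − 60)^(-0.07551) = 288.1·18.25^(-0.07551) = 288.1·0.80309 = 231.369.
At 12362 K (t = 123.62):
  G = 288.1·(123.62 − 60)^(-0.07551) = 288.1·63.62^(-0.07551) = 288.1·0.73082 = 210.549.
Gain = 210.549 / 231.369 = 0.9100 → 0.910.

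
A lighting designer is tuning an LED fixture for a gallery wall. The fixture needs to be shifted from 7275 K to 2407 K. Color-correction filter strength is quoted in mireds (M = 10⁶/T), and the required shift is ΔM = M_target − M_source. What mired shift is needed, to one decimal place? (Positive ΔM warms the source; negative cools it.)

+278.0 mireds

M_source = 10⁶/7275 = 137.457; M_target = 10⁶/2407 = 415.455.
ΔM = 415.455 − 137.457 = 277.998 → +278.0 mireds, a warming shift.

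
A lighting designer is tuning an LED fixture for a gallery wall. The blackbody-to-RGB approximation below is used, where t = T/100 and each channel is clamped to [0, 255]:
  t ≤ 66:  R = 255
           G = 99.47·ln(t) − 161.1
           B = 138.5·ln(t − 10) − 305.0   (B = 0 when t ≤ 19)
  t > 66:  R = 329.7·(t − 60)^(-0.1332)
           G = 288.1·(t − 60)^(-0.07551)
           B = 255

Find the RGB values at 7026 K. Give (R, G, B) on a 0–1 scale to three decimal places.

(0.948, 0.948, 1.000)

t = 7026/100 = 70.26; the t > 66 branch applies.
R = 329.7·(70.26 − 60)^(-0.1332) = 329.7·10.26^(-0.1332) = 329.7·0.73336 = 241.788.
G = 288.1·(70.26 − 60)^(-0.07551) = 288.1·10.26^(-0.07551) = 288.1·0.83878 = 241.653.
B = 255 by definition for t > 66.
Dividing each by 255: (0.9482, 0.9477, 1.0000) → (0.948, 0.948, 1.000).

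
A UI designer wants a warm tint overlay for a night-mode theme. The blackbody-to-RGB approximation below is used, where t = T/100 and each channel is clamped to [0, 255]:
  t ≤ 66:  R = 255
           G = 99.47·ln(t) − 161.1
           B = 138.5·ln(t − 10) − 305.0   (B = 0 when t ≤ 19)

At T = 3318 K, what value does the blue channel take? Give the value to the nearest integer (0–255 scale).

130

t = 3318/100 = 33.18; the t ≤ 66 branch applies.
B = 138.5·ln(33.18 − 10) − 305.0 = 138.5·ln 23.18 − 305.0 = 138.5·3.1433 − 305.0 = 130.346.
Rounded: 130.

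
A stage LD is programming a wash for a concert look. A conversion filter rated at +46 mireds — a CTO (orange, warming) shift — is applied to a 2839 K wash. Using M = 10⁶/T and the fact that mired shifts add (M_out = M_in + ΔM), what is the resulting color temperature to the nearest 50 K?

2500 K

M_in = 10⁶/2839 = 352.24 mireds.
M_out = 352.24 + (+46) = 398.24 mireds.
T_out = 10⁶/398.24 = 2511.1 K → 2500 K.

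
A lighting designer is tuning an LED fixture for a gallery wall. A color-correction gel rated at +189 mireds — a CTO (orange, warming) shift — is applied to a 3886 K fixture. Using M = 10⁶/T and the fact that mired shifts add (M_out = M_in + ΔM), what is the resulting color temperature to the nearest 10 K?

M_in = 10⁶/3886 = 257.33 mireds.
M_out = 257.33 + (+189) = 446.33 mireds.
T_out = 10⁶/446.33 = 2240.5 K → 2240 K.

2240 K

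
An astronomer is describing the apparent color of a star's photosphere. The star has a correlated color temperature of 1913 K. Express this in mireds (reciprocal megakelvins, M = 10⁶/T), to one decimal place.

522.7 mireds

M = 10⁶ / 1913 = 522.739 → 522.7 mireds.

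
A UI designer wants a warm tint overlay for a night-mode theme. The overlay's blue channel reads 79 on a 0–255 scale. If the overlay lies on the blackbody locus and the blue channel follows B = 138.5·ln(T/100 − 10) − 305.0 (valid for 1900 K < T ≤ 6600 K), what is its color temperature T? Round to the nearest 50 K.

ln(t − 10) = (79 + 305.0) / 138.5 = 2.7726.
t − 10 = e^2.7726 = 16.000, so t = 26.000.
T = 100·t = 2600 K → 2600 K to the nearest 50 K.

2600 K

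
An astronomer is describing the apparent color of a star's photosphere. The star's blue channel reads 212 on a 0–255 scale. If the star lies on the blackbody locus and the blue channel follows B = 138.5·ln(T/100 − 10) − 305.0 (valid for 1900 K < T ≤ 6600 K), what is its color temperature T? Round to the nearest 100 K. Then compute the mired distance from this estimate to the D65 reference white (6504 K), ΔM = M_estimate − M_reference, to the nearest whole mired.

+39 mireds

ln(t − 10) = (212 + 305.0) / 138.5 = 3.7329.
t − 10 = e^3.7329 = 41.798, so t = 51.798.
T = 100·t = 5180 K → 5200 K to the nearest 100 K.
M_estimate = 10⁶/5200 = 192.31; M_reference = 10⁶/6504 = 153.75.
ΔM = 192.31 − 153.75 = 38.56 → +39 mireds.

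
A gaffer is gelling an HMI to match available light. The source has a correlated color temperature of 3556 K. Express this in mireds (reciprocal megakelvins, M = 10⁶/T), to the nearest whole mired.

M = 10⁶ / 3556 = 281.215 → 281 mireds.

281 mireds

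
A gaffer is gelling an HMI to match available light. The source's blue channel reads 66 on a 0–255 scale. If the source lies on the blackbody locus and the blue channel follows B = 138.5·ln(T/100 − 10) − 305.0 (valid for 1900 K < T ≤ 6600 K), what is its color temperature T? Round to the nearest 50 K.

ln(t − 10) = (66 + 305.0) / 138.5 = 2.6787.
t − 10 = e^2.6787 = 14.566, so t = 24.566.
T = 100·t = 2457 K → 2450 K to the nearest 50 K.

2450 K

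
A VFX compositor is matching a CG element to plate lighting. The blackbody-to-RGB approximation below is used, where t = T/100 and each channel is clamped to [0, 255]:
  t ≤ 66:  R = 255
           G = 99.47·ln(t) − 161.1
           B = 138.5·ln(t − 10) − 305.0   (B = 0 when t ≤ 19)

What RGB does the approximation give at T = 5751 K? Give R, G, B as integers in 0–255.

R=255, G=242, B=230

t = 5751/100 = 57.51; the t ≤ 66 branch applies.
R = 255 by definition for t ≤ 66.
G = 99.47·ln 57.51 − 161.1 = 99.47·4.0520 − 161.1 = 241.948.
B = 138.5·ln(57.51 − 10) − 305.0 = 138.5·ln 47.51 − 305.0 = 138.5·3.8609 − 305.0 = 229.740.
Rounded: (255, 242, 230).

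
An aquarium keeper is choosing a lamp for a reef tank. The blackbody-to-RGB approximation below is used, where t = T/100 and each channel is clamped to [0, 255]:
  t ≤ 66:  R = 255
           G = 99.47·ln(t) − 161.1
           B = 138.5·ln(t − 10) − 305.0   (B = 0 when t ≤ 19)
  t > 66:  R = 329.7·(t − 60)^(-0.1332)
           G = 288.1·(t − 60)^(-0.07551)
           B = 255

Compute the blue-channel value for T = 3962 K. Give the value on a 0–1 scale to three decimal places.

t = 3962/100 = 39.62; the t ≤ 66 branch applies.
B = 138.5·ln(39.62 − 10) − 305.0 = 138.5·ln 29.62 − 305.0 = 138.5·3.3884 − 305.0 = 164.300.
On a 0–1 scale: 164.300/255 = 0.6443 → 0.644.

0.644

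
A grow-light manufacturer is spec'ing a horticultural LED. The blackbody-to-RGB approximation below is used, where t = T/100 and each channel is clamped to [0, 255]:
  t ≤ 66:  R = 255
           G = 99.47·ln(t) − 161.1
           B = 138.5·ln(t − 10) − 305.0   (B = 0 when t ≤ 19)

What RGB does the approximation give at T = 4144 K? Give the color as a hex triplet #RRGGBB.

t = 4144/100 = 41.44; the t ≤ 66 branch applies.
R = 255 by definition for t ≤ 66.
G = 99.47·ln 41.44 − 161.1 = 99.47·3.7242 − 161.1 = 209.351.
B = 138.5·ln(41.44 − 10) − 305.0 = 138.5·ln 31.44 − 305.0 = 138.5·3.4481 − 305.0 = 172.559.
Rounded: (255, 209, 173).
In hex: #FFD1AD.

#FFD1AD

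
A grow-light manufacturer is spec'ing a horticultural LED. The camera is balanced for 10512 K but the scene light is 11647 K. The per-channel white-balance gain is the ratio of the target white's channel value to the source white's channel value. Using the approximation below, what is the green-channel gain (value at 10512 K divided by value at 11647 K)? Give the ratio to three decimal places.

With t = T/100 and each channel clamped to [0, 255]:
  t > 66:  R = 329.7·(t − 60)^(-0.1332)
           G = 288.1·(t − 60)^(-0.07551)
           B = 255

At 11647 K (t = 116.47):
  G = 288.1·(116.47 − 60)^(-0.07551) = 288.1·56.47^(-0.07551) = 288.1·0.73743 = 212.453.
At 10512 K (t = 105.12):
  G = 288.1·(105.12 − 60)^(-0.07551) = 288.1·45.12^(-0.07551) = 288.1·0.75003 = 216.084.
Gain = 216.084 / 212.453 = 1.0171 → 1.017.

1.017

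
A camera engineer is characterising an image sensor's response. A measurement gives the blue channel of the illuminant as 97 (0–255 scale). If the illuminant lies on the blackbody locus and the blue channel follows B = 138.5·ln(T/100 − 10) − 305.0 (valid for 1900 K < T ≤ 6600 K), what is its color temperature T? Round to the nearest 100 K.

ln(t − 10) = (97 + 305.0) / 138.5 = 2.9025.
t − 10 = e^2.9025 = 18.220, so t = 28.220.
T = 100·t = 2822 K → 2800 K to the nearest 100 K.

2800 K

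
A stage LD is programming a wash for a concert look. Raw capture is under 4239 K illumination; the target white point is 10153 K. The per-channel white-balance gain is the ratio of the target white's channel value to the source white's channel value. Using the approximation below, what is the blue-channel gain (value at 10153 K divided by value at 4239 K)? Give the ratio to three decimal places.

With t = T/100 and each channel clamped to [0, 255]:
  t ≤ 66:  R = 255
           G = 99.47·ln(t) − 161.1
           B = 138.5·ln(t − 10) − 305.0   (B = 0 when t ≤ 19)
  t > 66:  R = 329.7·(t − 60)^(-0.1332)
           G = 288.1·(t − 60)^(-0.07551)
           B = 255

At 4239 K (t = 42.39):
  B = 138.5·ln(42.39 − 10) − 305.0 = 138.5·ln 32.39 − 305.0 = 138.5·3.4778 − 305.0 = 176.682.
At 10153 K (t = 101.53):
  B = 255 by definition for t > 66.
Gain = 255.000 / 176.682 = 1.4433 → 1.443.

1.443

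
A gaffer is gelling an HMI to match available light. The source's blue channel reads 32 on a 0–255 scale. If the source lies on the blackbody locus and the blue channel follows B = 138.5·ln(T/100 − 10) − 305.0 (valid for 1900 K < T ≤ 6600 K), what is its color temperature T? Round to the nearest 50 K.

ln(t − 10) = (32 + 305.0) / 138.5 = 2.4332.
t − 10 = e^2.4332 = 11.395, so t = 21.395.
T = 100·t = 2140 K → 2150 K to the nearest 50 K.

2150 K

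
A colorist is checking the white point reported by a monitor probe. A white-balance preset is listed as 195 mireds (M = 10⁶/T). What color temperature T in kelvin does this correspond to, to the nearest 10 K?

5130 K

T = 10⁶ / 195 = 5128.21 K → 5130 K.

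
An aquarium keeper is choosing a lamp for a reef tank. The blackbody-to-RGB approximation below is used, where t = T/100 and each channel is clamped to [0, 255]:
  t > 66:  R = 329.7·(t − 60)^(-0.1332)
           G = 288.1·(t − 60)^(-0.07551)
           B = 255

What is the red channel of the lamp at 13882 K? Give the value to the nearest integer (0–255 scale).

t = 13882/100 = 138.82; the t > 66 branch applies.
R = 329.7·(138.82 − 60)^(-0.1332) = 329.7·78.82^(-0.1332) = 329.7·0.55894 = 184.284.
Rounded: 184.

184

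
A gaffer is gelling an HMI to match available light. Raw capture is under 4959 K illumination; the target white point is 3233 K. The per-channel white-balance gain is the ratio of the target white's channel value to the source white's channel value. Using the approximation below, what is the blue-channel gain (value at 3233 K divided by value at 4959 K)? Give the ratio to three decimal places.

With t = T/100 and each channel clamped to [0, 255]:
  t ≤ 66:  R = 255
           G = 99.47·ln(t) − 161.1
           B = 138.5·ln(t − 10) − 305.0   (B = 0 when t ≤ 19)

0.612

At 4959 K (t = 49.59):
  B = 138.5·ln(49.59 − 10) − 305.0 = 138.5·ln 39.59 − 305.0 = 138.5·3.6786 − 305.0 = 204.483.
At 3233 K (t = 32.33):
  B = 138.5·ln(32.33 − 10) − 305.0 = 138.5·ln 22.33 − 305.0 = 138.5·3.1059 − 305.0 = 125.171.
Gain = 125.171 / 204.483 = 0.6121 → 0.612.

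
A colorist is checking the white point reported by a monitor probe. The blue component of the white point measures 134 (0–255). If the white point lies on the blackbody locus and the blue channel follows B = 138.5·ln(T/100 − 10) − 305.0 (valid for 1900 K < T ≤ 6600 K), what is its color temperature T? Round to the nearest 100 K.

ln(t − 10) = (134 + 305.0) / 138.5 = 3.1697.
t − 10 = e^3.1697 = 23.800, so t = 33.800.
T = 100·t = 3380 K → 3400 K to the nearest 100 K.

3400 K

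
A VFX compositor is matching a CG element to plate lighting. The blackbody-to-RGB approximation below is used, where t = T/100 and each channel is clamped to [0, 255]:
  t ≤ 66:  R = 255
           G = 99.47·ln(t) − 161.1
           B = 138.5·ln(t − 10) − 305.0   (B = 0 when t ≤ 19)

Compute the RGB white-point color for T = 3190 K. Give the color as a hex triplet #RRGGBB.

#FFB77A

t = 3190/100 = 31.9; the t ≤ 66 branch applies.
R = 255 by definition for t ≤ 66.
G = 99.47·ln 31.9 − 161.1 = 99.47·3.4626 − 161.1 = 183.325.
B = 138.5·ln(31.9 − 10) − 305.0 = 138.5·ln 21.9 − 305.0 = 138.5·3.0865 − 305.0 = 122.478.
Rounded: (255, 183, 122).
In hex: #FFB77A.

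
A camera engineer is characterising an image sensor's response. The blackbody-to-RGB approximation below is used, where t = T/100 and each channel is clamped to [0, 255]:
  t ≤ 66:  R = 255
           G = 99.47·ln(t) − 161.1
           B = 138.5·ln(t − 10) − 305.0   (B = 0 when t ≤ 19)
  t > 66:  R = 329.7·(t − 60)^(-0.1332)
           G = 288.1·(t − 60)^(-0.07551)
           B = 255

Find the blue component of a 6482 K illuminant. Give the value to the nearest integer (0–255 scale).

250

t = 6482/100 = 64.82; the t ≤ 66 branch applies.
B = 138.5·ln(64.82 − 10) − 305.0 = 138.5·ln 54.82 − 305.0 = 138.5·4.0041 − 305.0 = 249.562.
Rounded: 250.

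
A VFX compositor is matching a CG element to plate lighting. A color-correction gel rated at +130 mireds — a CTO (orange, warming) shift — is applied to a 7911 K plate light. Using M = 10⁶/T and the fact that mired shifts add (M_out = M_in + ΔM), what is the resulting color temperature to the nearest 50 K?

M_in = 10⁶/7911 = 126.41 mireds.
M_out = 126.41 + (+130) = 256.41 mireds.
T_out = 10⁶/256.41 = 3900.1 K → 3900 K.

3900 K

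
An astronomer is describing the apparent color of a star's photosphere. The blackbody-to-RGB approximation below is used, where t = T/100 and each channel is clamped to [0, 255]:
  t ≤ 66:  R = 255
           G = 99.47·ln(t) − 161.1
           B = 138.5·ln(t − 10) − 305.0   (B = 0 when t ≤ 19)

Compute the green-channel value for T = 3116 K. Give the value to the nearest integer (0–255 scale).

t = 3116/100 = 31.16; the t ≤ 66 branch applies.
G = 99.47·ln 31.16 − 161.1 = 99.47·3.4391 − 161.1 = 180.991.
Rounded: 181.

181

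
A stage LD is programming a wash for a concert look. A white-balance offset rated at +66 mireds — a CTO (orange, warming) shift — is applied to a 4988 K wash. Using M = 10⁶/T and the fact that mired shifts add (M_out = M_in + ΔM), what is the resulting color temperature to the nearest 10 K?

3750 K

M_in = 10⁶/4988 = 200.48 mireds.
M_out = 200.48 + (+66) = 266.48 mireds.
T_out = 10⁶/266.48 = 3752.6 K → 3750 K.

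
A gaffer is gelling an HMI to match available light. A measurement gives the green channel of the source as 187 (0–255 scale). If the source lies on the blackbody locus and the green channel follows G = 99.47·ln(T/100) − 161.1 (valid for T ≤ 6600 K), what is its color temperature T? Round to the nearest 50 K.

3300 K

ln t = (187 + 161.1) / 99.47 = 3.4995.
t = e^3.4995 = 33.100.
T = 100·t = 3310 K → 3300 K to the nearest 50 K.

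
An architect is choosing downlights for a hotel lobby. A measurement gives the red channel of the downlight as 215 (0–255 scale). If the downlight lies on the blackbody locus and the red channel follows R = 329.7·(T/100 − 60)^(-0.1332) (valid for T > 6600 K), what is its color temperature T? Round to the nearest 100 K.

8500 K

(t − 60)^(-0.1332) = 215/329.7 = 0.65211.
t − 60 = 0.65211^(1/-0.1332) = 0.65211^(-7.508) = 24.774, so t = 84.774.
T = 100·t = 8477 K → 8500 K to the nearest 100 K.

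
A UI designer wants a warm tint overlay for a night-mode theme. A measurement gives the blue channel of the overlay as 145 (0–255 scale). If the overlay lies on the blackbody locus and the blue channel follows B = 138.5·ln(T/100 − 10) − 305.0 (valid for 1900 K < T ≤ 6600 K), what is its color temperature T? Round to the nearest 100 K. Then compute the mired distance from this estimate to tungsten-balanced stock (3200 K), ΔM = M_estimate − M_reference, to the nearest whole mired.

ln(t − 10) = (145 + 305.0) / 138.5 = 3.2491.
t − 10 = e^3.2491 = 25.767, so t = 35.767.
T = 100·t = 3577 K → 3600 K to the nearest 100 K.
M_estimate = 10⁶/3600 = 277.78; M_reference = 10⁶/3200 = 312.50.
ΔM = 277.78 − 312.50 = -34.72 → -35 mireds.

-35 mireds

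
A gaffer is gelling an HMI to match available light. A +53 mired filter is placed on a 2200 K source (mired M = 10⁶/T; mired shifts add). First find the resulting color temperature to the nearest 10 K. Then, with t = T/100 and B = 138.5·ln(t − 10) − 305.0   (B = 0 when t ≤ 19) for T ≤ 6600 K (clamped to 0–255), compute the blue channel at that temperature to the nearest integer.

10

M_in = 10⁶/2200 = 454.55; M_out = 454.55 + (+53) = 507.55.
T_out = 10⁶/507.55 = 1970.3 K → 1970 K; t = 19.7.
B = 138.5·ln(19.7 − 10) − 305.0 = 138.5·ln 9.7 − 305.0 = 138.5·2.2721 − 305.0 = 9.689.
Rounded: 10.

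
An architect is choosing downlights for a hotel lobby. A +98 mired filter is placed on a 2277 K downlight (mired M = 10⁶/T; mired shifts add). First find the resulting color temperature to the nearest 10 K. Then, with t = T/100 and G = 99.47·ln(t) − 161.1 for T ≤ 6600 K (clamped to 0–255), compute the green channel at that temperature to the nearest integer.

130

M_in = 10⁶/2277 = 439.17; M_out = 439.17 + (+98) = 537.17.
T_out = 10⁶/537.17 = 1861.6 K → 1860 K; t = 18.6.
G = 99.47·ln 18.6 − 161.1 = 99.47·2.9232 − 161.1 = 129.667.
Rounded: 130.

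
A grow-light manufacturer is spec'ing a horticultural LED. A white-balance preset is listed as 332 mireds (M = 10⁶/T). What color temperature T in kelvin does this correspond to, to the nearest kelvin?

3012 K

T = 10⁶ / 332 = 3012.05 K → 3012 K.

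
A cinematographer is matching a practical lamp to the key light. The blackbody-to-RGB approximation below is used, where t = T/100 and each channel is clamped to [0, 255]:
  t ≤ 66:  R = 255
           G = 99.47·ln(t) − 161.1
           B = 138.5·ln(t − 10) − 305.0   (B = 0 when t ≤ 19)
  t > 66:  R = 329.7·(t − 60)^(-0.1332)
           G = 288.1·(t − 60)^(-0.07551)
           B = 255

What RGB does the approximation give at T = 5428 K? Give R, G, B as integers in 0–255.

t = 5428/100 = 54.28; the t ≤ 66 branch applies.
R = 255 by definition for t ≤ 66.
G = 99.47·ln 54.28 − 161.1 = 99.47·3.9942 − 161.1 = 236.199.
B = 138.5·ln(54.28 − 10) − 305.0 = 138.5·ln 44.28 − 305.0 = 138.5·3.7905 − 305.0 = 219.989.
Rounded: (255, 236, 220).

R=255, G=236, B=220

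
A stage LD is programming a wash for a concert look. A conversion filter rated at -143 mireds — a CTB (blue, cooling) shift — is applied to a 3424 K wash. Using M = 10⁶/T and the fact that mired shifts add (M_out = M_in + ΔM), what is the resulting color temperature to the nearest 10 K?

6710 K

M_in = 10⁶/3424 = 292.06 mireds.
M_out = 292.06 + (-143) = 149.06 mireds.
T_out = 10⁶/149.06 = 6708.9 K → 6710 K.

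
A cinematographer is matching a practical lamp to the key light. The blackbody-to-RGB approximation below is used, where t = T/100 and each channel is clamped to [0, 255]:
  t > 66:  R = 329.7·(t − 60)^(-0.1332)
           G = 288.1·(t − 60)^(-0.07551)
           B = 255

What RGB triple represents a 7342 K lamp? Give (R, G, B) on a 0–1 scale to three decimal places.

(0.915, 0.929, 1.000)

t = 7342/100 = 73.42; the t > 66 branch applies.
R = 329.7·(73.42 − 60)^(-0.1332) = 329.7·13.42^(-0.1332) = 329.7·0.70759 = 233.293.
G = 288.1·(73.42 − 60)^(-0.07551) = 288.1·13.42^(-0.07551) = 288.1·0.82195 = 236.803.
B = 255 by definition for t > 66.
Dividing each by 255: (0.9149, 0.9286, 1.0000) → (0.915, 0.929, 1.000).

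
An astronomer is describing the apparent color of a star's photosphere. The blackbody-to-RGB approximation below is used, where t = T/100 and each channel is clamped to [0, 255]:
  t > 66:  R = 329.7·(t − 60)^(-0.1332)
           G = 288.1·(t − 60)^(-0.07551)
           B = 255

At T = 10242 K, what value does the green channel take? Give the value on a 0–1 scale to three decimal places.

t = 10242/100 = 102.42; the t > 66 branch applies.
G = 288.1·(102.42 − 60)^(-0.07551) = 288.1·42.42^(-0.07551) = 288.1·0.75353 = 217.093.
On a 0–1 scale: 217.093/255 = 0.8513 → 0.851.

0.851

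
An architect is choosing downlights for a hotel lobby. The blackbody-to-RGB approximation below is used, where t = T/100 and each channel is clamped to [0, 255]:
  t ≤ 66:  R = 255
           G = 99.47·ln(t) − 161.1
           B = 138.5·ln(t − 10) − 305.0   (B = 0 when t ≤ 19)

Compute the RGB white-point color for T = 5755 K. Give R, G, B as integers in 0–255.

t = 5755/100 = 57.55; the t ≤ 66 branch applies.
R = 255 by definition for t ≤ 66.
G = 99.47·ln 57.55 − 161.1 = 99.47·4.0527 − 161.1 = 242.018.
B = 138.5·ln(57.55 − 10) − 305.0 = 138.5·ln 47.55 − 305.0 = 138.5·3.8618 − 305.0 = 229.857.
Rounded: (255, 242, 230).

R=255, G=242, B=230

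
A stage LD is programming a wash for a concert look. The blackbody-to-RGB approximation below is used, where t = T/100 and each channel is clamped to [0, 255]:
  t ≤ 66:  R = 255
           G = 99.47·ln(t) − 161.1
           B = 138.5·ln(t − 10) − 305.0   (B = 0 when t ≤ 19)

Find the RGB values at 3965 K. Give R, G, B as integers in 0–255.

t = 3965/100 = 39.65; the t ≤ 66 branch applies.
R = 255 by definition for t ≤ 66.
G = 99.47·ln 39.65 − 161.1 = 99.47·3.6801 − 161.1 = 204.959.
B = 138.5·ln(39.65 − 10) − 305.0 = 138.5·ln 29.65 − 305.0 = 138.5·3.3895 − 305.0 = 164.441.
Rounded: (255, 205, 164).

R=255, G=205, B=164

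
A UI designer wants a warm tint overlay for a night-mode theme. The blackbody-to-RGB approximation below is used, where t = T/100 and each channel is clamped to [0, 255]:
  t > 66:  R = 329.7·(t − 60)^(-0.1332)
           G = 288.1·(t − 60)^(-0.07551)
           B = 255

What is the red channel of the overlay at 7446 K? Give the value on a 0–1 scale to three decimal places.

t = 7446/100 = 74.46; the t > 66 branch applies.
R = 329.7·(74.46 − 60)^(-0.1332) = 329.7·14.46^(-0.1332) = 329.7·0.70059 = 230.985.
On a 0–1 scale: 230.985/255 = 0.9058 → 0.906.

0.906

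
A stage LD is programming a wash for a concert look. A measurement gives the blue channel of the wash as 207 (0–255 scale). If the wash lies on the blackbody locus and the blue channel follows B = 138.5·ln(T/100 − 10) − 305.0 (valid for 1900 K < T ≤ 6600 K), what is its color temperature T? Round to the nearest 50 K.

5050 K

ln(t − 10) = (207 + 305.0) / 138.5 = 3.6968.
t − 10 = e^3.6968 = 40.316, so t = 50.316.
T = 100·t = 5032 K → 5050 K to the nearest 50 K.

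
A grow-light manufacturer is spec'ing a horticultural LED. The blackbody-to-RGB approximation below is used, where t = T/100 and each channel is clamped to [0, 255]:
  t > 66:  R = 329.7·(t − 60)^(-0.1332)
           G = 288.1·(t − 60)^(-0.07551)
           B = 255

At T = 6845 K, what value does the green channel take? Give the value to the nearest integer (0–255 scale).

t = 6845/100 = 68.45; the t > 66 branch applies.
G = 288.1·(68.45 − 60)^(-0.07551) = 288.1·8.45^(-0.07551) = 288.1·0.85116 = 245.220.
Rounded: 245.

245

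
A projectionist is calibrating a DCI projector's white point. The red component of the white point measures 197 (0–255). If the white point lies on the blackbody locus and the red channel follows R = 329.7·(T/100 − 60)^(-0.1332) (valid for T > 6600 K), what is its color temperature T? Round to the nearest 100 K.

(t − 60)^(-0.1332) = 197/329.7 = 0.59751.
t − 60 = 0.59751^(1/-0.1332) = 0.59751^(-7.508) = 47.761, so t = 107.761.
T = 100·t = 10776 K → 10800 K to the nearest 100 K.

10800 K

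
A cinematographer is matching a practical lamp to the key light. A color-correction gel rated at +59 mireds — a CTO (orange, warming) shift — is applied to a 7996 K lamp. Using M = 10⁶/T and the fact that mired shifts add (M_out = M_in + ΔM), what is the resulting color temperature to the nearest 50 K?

M_in = 10⁶/7996 = 125.06 mireds.
M_out = 125.06 + (+59) = 184.06 mireds.
T_out = 10⁶/184.06 = 5432.9 K → 5450 K.

5450 K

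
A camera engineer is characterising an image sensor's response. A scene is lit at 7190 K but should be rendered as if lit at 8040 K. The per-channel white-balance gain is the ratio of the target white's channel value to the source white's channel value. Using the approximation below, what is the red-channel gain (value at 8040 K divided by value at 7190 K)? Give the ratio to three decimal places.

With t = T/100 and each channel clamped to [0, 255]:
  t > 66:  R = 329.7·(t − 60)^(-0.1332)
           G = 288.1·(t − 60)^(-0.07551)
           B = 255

0.931

At 7190 K (t = 71.9):
  R = 329.7·(71.9 − 60)^(-0.1332) = 329.7·11.9^(-0.1332) = 329.7·0.71901 = 237.059.
At 8040 K (t = 80.4):
  R = 329.7·(80.4 − 60)^(-0.1332) = 329.7·20.4^(-0.1332) = 329.7·0.66920 = 220.636.
Gain = 220.636 / 237.059 = 0.9307 → 0.931.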